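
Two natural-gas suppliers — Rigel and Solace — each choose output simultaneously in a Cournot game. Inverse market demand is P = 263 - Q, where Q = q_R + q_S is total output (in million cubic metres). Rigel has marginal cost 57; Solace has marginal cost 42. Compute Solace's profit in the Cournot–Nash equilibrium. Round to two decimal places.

Rigel's profit: π_R = (263 - Q)q_R - (57q_R). Setting ∂π_R/∂q_R = 0: 206 - 2q_R - (q_S) = 0.
Solace's first-order condition: 221 - 2q_S - (q_R) = 0.
Rearranging gives the reaction functions q_R = (206 - q_S)/2 and q_S = (221 - q_R)/2.
Solving the pair: q_R = 191/3, q_S = 236/3.
Price P = 263 - 427/3 = 362/3.
Solace's profit: (362/3 - 42)·(236/3) = 6188.4444.

6188.44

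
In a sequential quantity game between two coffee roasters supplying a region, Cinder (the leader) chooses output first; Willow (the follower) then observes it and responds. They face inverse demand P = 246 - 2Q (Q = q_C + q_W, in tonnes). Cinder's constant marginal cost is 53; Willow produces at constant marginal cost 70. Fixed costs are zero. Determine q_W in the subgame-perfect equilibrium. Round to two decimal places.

The follower Willow best-responds to any q_C: π_W = (246 - 2Q)q_W - 70q_W.
Follower FOC: 176 - 2q_C - 4q_W = 0, so q_W(q_C) = (176 - 2q_C)/4.
The leader anticipates this reaction. Substituting into P = 246 - 2Q gives P = 158 - q_C, so π_C = (158 - q_C)q_C - 53q_C.
Maximising: ∂π_C/∂q_C = 105 - 2q_C = 0, giving q_C = 105/2.
Then q_W = (176 - 2·(105/2))/4 = 71/4.

17.75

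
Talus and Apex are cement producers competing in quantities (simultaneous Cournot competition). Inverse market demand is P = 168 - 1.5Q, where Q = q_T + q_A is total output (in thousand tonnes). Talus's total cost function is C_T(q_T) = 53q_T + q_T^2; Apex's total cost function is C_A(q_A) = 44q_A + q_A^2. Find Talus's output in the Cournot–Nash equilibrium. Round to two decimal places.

Talus's profit: π_T = (168 - 1.5Q)q_T - (53q_T + q_T²). Setting ∂π_T/∂q_T = 0: 115 - 5q_T - (3/2)(q_A) = 0.
Apex's first-order condition: 124 - 5q_A - (3/2)(q_T) = 0.
Best responses: q_T = (115 - (3/2)q_A)/5, q_A = (124 - (3/2)q_T)/5.
Solving the pair: q_T = 1556/91, q_A = 1790/91.

17.10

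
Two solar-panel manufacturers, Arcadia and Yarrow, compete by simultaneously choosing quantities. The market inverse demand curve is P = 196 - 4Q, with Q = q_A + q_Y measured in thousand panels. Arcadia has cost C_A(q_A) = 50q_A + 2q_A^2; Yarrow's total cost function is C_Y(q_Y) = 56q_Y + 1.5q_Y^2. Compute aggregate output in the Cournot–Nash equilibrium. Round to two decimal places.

Arcadia's profit: π_A = (196 - 4Q)q_A - (50q_A + 2q_A²). Setting ∂π_A/∂q_A = 0: 146 - 12q_A - 4(q_Y) = 0.
Yarrow's first-order condition: 140 - 11q_Y - 4(q_A) = 0.
Rearranging gives the reaction functions q_A = (146 - 4q_Y)/12 and q_Y = (140 - 4q_A)/11.
Solving the pair: q_A = 523/58, q_Y = 274/29.
Total output Q = 523/58 + 274/29 = 1071/58.

18.47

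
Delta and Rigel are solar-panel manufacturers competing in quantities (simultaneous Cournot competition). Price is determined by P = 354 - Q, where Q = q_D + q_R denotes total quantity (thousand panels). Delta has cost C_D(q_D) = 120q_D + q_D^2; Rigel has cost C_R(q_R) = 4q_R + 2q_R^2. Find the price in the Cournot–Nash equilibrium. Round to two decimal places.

257.48

Delta's profit: π_D = (354 - Q)q_D - (120q_D + q_D²). Setting ∂π_D/∂q_D = 0: 234 - 4q_D - (q_R) = 0.
Rigel's first-order condition: 350 - 6q_R - (q_D) = 0.
So q_D = (234 - q_R)/4 and q_R = (350 - q_D)/6.
Solving the pair: q_D = 1054/23, q_R = 1166/23.
Total output Q = 96.5217, so price P = 354 - 96.5217 = 257.4783.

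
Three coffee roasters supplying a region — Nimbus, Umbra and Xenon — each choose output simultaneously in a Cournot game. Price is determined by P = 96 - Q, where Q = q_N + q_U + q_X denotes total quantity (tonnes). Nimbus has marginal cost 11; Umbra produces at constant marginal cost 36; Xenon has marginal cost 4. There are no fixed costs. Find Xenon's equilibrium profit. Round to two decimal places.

1072.56

Nimbus's profit: π_N = (96 - Q)q_N - (11q_N). Setting ∂π_N/∂q_N = 0: 85 - 2q_N - (q_U + q_X) = 0.
Umbra's profit: π_U = (96 - Q)q_U - (36q_U). Setting ∂π_U/∂q_U = 0: 60 - 2q_U - (q_N + q_X) = 0.
Xenon's profit: π_X = (96 - Q)q_X - (4q_X). Setting ∂π_X/∂q_X = 0: 92 - 2q_X - (q_N + q_U) = 0.
Summing all 3 equations gives 237 − 4Q = 0, hence Q = 237/4.
Back-substituting: q_N = (85 − 237/4) = 103/4, q_U = (60 − 237/4) = 3/4, q_X = (92 − 237/4) = 131/4.
Price P = 96 - 237/4 = 147/4.
Xenon's profit: (147/4 - 4)·(131/4) = 1072.5625.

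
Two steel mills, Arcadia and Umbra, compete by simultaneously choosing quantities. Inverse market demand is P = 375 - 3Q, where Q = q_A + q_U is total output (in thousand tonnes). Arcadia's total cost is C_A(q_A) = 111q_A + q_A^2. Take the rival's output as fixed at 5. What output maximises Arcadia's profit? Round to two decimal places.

31.13

With the rival's output fixed at 5, Arcadia's profit is π_A = (375 - 3·5 - 3q_A)q_A - (111q_A + q_A²) = (360 - 3q_A)q_A - (111q_A + q_A²).
∂π_A/∂q_A = 249 - 8q_A = 0, so q_A = 249/8.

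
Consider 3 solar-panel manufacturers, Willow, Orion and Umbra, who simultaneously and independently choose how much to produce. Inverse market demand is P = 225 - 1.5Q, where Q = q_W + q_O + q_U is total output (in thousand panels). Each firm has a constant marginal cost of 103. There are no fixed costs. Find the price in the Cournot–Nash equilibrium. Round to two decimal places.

Each firm earns π_i = (225 - 1.5Q)q_i - 103q_i.
Setting ∂π_i/∂q_i = 0 with rivals' quantities fixed: 122 - 3q_i - (3/2)·Σ_{j≠i} q_j = 0.
With identical firms every q_j equals q_i, so Σ_{j≠i} q_j = 2q_i and 122 = 6q_i, giving q_i = 61/3.
Total output Q = 61, so price P = 225 - (3/2)·61 = 267/2.

133.50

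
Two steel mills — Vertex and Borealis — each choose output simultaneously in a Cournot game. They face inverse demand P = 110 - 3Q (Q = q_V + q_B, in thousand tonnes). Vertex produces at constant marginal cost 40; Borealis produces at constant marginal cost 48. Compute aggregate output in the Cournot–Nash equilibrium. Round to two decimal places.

Vertex's profit: π_V = (110 - 3Q)q_V - (40q_V). Setting ∂π_V/∂q_V = 0: 70 - 6q_V - 3(q_B) = 0.
Borealis's profit: π_B = (110 - 3Q)q_B - (48q_B). Setting ∂π_B/∂q_B = 0: 62 - 6q_B - 3(q_V) = 0.
Rearranging gives the reaction functions q_V = (70 - 3q_B)/6 and q_B = (62 - 3q_V)/6.
Solving the pair: q_V = 26/3, q_B = 6.
Total output Q = 26/3 + 6 = 44/3.

14.67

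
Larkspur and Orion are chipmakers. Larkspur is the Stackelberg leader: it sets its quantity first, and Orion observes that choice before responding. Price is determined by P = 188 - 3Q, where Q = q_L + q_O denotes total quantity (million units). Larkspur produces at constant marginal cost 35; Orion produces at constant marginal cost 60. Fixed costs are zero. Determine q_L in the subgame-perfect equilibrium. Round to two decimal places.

The follower Orion best-responds to any q_L: π_O = (188 - 3Q)q_O - 60q_O.
Setting the follower's marginal profit to zero, 128 - 3q_L - 6q_O = 0, i.e. q_O = (128 - 3q_L)/6.
The leader anticipates this reaction. Substituting into P = 188 - 3Q gives P = 124 - (3/2)q_L, so π_L = (124 - (3/2)q_L)q_L - 35q_L.
The leader's first-order condition 89 - 3q_L = 0 yields q_L = 89/3.
Then q_O = (128 - 3·(89/3))/6 = 13/2.

29.67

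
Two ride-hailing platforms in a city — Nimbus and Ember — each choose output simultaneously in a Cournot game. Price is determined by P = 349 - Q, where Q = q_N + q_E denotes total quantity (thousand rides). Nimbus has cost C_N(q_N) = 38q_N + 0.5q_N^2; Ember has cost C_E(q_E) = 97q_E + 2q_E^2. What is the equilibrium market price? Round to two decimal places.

227.88

Nimbus's profit: π_N = (349 - Q)q_N - (38q_N + (1/2)q_N²). Setting ∂π_N/∂q_N = 0: 311 - 3q_N - (q_E) = 0.
Ember's first-order condition: 252 - 6q_E - (q_N) = 0.
Rearranging gives the reaction functions q_N = (311 - q_E)/3 and q_E = (252 - q_N)/6.
Substituting one into the other gives q_N = 1614/17 and q_E = 445/17.
Total output Q = 121.1176, so price P = 349 - 121.1176 = 227.8824.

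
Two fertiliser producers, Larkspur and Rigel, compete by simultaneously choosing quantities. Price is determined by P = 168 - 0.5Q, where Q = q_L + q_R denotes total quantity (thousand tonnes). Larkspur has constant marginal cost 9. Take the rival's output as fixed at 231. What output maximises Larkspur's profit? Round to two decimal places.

With the rival's output fixed at 231, Larkspur's profit is π_L = (168 - (1/2)·231 - (1/2)q_L)q_L - (9q_L) = (105/2 - (1/2)q_L)q_L - (9q_L).
∂π_L/∂q_L = 87/2 - q_L = 0, so q_L = 87/2.

43.50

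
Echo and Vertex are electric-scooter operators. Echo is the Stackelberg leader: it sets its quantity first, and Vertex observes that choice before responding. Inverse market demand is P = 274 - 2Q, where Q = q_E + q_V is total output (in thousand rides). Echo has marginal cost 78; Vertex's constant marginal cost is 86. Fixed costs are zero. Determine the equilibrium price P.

The follower Vertex best-responds to any q_E: π_V = (274 - 2Q)q_V - 86q_V.
Setting the follower's marginal profit to zero, 188 - 2q_E - 4q_V = 0, i.e. q_V = (188 - 2q_E)/4.
The leader anticipates this reaction. Substituting into P = 274 - 2Q gives P = 180 - q_E, so π_E = (180 - q_E)q_E - 78q_E.
The leader's first-order condition 102 - 2q_E = 0 yields q_E = 51.
Then q_V = (188 - 2·51)/4 = 43/2.
Total output Q = 145/2, so price P = 274 - 2·(145/2) = 129.

129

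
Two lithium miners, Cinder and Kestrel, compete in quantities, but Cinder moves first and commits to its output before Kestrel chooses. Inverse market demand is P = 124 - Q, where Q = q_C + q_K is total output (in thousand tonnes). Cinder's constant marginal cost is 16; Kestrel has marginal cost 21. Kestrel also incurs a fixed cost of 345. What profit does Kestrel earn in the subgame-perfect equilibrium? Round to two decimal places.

Solve by backward induction. Given q_C, the follower Kestrel maximises π_K = (124 - q_C - q_K)q_K - 21q_K.
Follower FOC: 103 - q_C - 2q_K = 0, so q_K(q_C) = (103 - q_C)/2.
The leader anticipates this reaction. Substituting into P = 124 - Q gives P = 145/2 - (1/2)q_C, so π_C = (145/2 - (1/2)q_C)q_C - 16q_C.
Leader FOC: 113/2 - q_C = 0, so q_C = 113/2.
Then q_K = (103 - 113/2)/2 = 93/4.
Price P = 124 - 319/4 = 177/4.
Kestrel's profit: (177/4 - 21)·(93/4) - 345 = 195.5625.

195.56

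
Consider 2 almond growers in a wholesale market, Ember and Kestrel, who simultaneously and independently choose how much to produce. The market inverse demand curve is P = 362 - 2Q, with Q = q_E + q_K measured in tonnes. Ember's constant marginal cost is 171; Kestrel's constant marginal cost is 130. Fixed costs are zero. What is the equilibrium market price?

Ember's profit: π_E = (362 - 2Q)q_E - (171q_E). Setting ∂π_E/∂q_E = 0: 191 - 4q_E - 2(q_K) = 0.
Kestrel's profit: π_K = (362 - 2Q)q_K - (130q_K). Setting ∂π_K/∂q_K = 0: 232 - 4q_K - 2(q_E) = 0.
Best responses: q_E = (191 - 2q_K)/4, q_K = (232 - 2q_E)/4.
Solving the pair: q_E = 25, q_K = 91/2.
Total output Q = 141/2, so price P = 362 - 2·(141/2) = 221.

221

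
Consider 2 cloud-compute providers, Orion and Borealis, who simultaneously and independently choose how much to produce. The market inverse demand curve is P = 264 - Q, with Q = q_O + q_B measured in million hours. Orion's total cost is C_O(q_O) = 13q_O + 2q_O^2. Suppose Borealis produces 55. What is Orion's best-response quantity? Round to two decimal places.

32.67

With the rival's output fixed at 55, Orion's profit is π_O = (264 - 55 - q_O)q_O - (13q_O + 2q_O²) = (209 - q_O)q_O - (13q_O + 2q_O²).
∂π_O/∂q_O = 196 - 6q_O = 0, so q_O = 98/3.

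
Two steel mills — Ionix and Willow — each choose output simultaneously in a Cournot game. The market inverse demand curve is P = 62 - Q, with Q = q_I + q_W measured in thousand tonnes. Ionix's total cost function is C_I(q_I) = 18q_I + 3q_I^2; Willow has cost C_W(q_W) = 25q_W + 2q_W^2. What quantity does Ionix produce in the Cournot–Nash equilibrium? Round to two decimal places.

Ionix's profit: π_I = (62 - Q)q_I - (18q_I + 3q_I²). Setting ∂π_I/∂q_I = 0: 44 - 8q_I - (q_W) = 0.
Willow's first-order condition: 37 - 6q_W - (q_I) = 0.
So q_I = (44 - q_W)/8 and q_W = (37 - q_I)/6.
Substituting one into the other gives q_I = 227/47 and q_W = 252/47.

4.83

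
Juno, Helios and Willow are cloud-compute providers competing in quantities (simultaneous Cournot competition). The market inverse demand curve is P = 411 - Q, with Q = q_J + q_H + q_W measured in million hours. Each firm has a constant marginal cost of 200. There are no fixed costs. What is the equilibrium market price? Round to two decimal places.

252.75

Each firm earns π_i = (411 - Q)q_i - 200q_i.
Setting ∂π_i/∂q_i = 0 with rivals' quantities fixed: 211 - 2q_i - Σ_{j≠i} q_j = 0.
By symmetry each firm produces the same amount; substituting Σ_{j≠i} q_j = 2q_i yields q_i = 211/4.
Total output Q = 633/4, so price P = 411 - 633/4 = 1011/4.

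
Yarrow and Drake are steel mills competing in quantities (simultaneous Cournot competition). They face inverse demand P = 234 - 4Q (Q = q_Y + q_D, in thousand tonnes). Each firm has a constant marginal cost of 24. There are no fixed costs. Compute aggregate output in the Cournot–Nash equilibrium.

Each firm earns π_i = (234 - 4Q)q_i - 24q_i.
First-order condition (treating rivals' output as given): 210 - 8q_i - 4q_j = 0.
By symmetry each firm produces the same amount; substituting q_j = q_i yields q_i = 210/12 = 35/2.
Total output Q = 35/2 + 35/2 = 35.

35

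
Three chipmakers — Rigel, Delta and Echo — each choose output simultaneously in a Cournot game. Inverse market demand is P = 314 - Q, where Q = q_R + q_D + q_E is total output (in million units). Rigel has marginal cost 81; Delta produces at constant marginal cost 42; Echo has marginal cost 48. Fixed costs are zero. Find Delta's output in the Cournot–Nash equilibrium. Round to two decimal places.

Rigel's profit: π_R = (314 - Q)q_R - (81q_R). Setting ∂π_R/∂q_R = 0: 233 - 2q_R - (q_D + q_E) = 0.
Delta's profit: π_D = (314 - Q)q_D - (42q_D). Setting ∂π_D/∂q_D = 0: 272 - 2q_D - (q_R + q_E) = 0.
Echo's first-order condition: 266 - 2q_E - (q_R + q_D) = 0.
Adding the 3 first-order conditions: 771 − 4Q = 0, so Q = 771/4.
Back-substituting: q_R = (233 − 771/4) = 161/4, q_D = (272 − 771/4) = 317/4, q_E = (266 − 771/4) = 293/4.

79.25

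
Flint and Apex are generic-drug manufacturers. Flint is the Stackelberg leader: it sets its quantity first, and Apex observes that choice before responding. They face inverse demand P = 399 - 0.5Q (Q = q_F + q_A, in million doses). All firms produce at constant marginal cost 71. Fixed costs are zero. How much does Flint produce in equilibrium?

Solve by backward induction. Given q_F, the follower Apex maximises π_A = (399 - (1/2)q_F - (1/2)q_A)q_A - 71q_A.
Follower FOC: 328 - (1/2)q_F - q_A = 0, so q_A(q_F) = (328 - (1/2)q_F).
Flint substitutes q_A(q_F) into its own profit: π_F = q_F(399 - (1/2)q_F - (328 - (1/2)q_F)/2) - 71q_F = (235 - (1/4)q_F)q_F - 71q_F.
Leader FOC: 164 - (1/2)q_F = 0, so q_F = 328.
Then q_A = (328 - (1/2)·328) = 164.

328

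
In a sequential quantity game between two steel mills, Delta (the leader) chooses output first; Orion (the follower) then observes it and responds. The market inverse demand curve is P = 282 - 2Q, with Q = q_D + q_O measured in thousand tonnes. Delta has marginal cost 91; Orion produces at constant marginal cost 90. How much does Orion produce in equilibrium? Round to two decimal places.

24.25

The follower Orion best-responds to any q_D: π_O = (282 - 2Q)q_O - 90q_O.
∂π_O/∂q_O = 192 - 2q_D - 4q_O = 0 gives the reaction function q_O = (192 - 2q_D)/4.
The leader anticipates this reaction. Substituting into P = 282 - 2Q gives P = 186 - q_D, so π_D = (186 - q_D)q_D - 91q_D.
Maximising: ∂π_D/∂q_D = 95 - 2q_D = 0, giving q_D = 95/2.
Then q_O = (192 - 2·(95/2))/4 = 97/4.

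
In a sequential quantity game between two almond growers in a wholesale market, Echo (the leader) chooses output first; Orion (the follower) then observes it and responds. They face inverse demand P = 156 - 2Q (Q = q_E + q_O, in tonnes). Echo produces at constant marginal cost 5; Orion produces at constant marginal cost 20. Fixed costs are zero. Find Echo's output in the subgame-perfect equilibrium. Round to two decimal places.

Solve by backward induction. Given q_E, the follower Orion maximises π_O = (156 - 2q_E - 2q_O)q_O - 20q_O.
∂π_O/∂q_O = 136 - 2q_E - 4q_O = 0 gives the reaction function q_O = (136 - 2q_E)/4.
Echo substitutes q_O(q_E) into its own profit: π_E = q_E(156 - 2q_E - (136 - 2q_E)/2) - 5q_E = (88 - q_E)q_E - 5q_E.
Leader FOC: 83 - 2q_E = 0, so q_E = 83/2.
Then q_O = (136 - 2·(83/2))/4 = 53/4.

41.50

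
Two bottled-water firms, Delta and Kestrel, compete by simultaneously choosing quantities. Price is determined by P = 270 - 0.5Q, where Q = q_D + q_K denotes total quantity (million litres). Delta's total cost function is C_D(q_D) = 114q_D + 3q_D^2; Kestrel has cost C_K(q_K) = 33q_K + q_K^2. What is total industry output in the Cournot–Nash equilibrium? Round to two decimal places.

Delta's profit: π_D = (270 - 0.5Q)q_D - (114q_D + 3q_D²). Setting ∂π_D/∂q_D = 0: 156 - 7q_D - (1/2)(q_K) = 0.
Kestrel's profit: π_K = (270 - 0.5Q)q_K - (33q_K + q_K²). Setting ∂π_K/∂q_K = 0: 237 - 3q_K - (1/2)(q_D) = 0.
So q_D = (156 - (1/2)q_K)/7 and q_K = (237 - (1/2)q_D)/3.
Solving the pair: q_D = 1398/83, q_K = 76.1928.
Total output Q = 1398/83 + 76.1928 = 93.0361.

93.04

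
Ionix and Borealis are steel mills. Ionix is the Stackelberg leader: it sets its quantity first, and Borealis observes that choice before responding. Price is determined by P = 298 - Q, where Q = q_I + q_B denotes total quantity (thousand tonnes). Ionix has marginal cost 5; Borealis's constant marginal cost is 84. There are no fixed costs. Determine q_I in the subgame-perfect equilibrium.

Solve by backward induction. Given q_I, the follower Borealis maximises π_B = (298 - q_I - q_B)q_B - 84q_B.
Follower FOC: 214 - q_I - 2q_B = 0, so q_B(q_I) = (214 - q_I)/2.
The leader anticipates this reaction. Substituting into P = 298 - Q gives P = 191 - (1/2)q_I, so π_I = (191 - (1/2)q_I)q_I - 5q_I.
Leader FOC: 186 - q_I = 0, so q_I = 186.
Then q_B = (214 - 186)/2 = 14.

186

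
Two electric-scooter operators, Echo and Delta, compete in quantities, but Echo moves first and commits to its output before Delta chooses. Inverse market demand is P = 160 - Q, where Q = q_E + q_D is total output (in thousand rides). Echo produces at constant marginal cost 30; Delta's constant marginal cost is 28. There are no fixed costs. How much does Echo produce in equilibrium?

Solve by backward induction. Given q_E, the follower Delta maximises π_D = (160 - q_E - q_D)q_D - 28q_D.
Follower FOC: 132 - q_E - 2q_D = 0, so q_D(q_E) = (132 - q_E)/2.
Echo substitutes q_D(q_E) into its own profit: π_E = q_E(160 - q_E - (132 - q_E)/2) - 30q_E = (94 - (1/2)q_E)q_E - 30q_E.
Leader FOC: 64 - q_E = 0, so q_E = 64.
Then q_D = (132 - 64)/2 = 34.

64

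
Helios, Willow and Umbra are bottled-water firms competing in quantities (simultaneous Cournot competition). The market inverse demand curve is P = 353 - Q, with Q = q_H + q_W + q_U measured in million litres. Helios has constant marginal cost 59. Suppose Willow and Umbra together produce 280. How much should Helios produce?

With rivals' combined output fixed at 280, Helios's profit is π_H = (353 - 280 - q_H)q_H - (59q_H) = (73 - q_H)q_H - (59q_H).
∂π_H/∂q_H = 14 - 2q_H = 0, so q_H = 7.

7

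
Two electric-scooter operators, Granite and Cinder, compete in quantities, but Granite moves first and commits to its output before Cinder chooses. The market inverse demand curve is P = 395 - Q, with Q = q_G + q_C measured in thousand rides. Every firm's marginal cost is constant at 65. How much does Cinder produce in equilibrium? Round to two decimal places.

Solve by backward induction. Given q_G, the follower Cinder maximises π_C = (395 - q_G - q_C)q_C - 65q_C.
Setting the follower's marginal profit to zero, 330 - q_G - 2q_C = 0, i.e. q_C = (330 - q_G)/2.
Granite substitutes q_C(q_G) into its own profit: π_G = q_G(395 - q_G - (330 - q_G)/2) - 65q_G = (230 - (1/2)q_G)q_G - 65q_G.
Maximising: ∂π_G/∂q_G = 165 - q_G = 0, giving q_G = 165.
Then q_C = (330 - 165)/2 = 165/2.

82.50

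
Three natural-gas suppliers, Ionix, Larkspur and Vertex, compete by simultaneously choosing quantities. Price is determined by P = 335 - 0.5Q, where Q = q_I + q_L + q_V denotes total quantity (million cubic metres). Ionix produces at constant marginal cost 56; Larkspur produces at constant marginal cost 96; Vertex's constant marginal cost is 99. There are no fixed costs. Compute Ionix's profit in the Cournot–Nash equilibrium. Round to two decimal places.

Ionix's profit: π_I = (335 - 0.5Q)q_I - (56q_I). Setting ∂π_I/∂q_I = 0: 279 - q_I - (1/2)(q_L + q_V) = 0.
Larkspur's first-order condition: 239 - q_L - (1/2)(q_I + q_V) = 0.
Vertex's profit: π_V = (335 - 0.5Q)q_V - (99q_V). Setting ∂π_V/∂q_V = 0: 236 - q_V - (1/2)(q_I + q_L) = 0.
Summing all 3 equations gives 754 − 2Q = 0, hence Q = 377.
Back-substituting: q_I = (279 − 377/2)/(1/2) = 181, q_L = (239 − 377/2)/(1/2) = 101, q_V = (236 − 377/2)/(1/2) = 95.
Price P = 335 - (1/2)·377 = 293/2.
Ionix's profit: (293/2 - 56)·181 = 16380.5000.

16380.50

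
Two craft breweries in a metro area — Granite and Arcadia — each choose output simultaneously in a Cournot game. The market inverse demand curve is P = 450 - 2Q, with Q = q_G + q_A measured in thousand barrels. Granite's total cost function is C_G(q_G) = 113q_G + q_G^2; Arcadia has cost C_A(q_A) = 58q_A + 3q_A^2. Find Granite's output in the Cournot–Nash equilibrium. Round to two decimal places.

46.18

Granite's profit: π_G = (450 - 2Q)q_G - (113q_G + q_G²). Setting ∂π_G/∂q_G = 0: 337 - 6q_G - 2(q_A) = 0.
Arcadia's first-order condition: 392 - 10q_A - 2(q_G) = 0.
So q_G = (337 - 2q_A)/6 and q_A = (392 - 2q_G)/10.
Substituting one into the other gives q_G = 1293/28 and q_A = 839/28.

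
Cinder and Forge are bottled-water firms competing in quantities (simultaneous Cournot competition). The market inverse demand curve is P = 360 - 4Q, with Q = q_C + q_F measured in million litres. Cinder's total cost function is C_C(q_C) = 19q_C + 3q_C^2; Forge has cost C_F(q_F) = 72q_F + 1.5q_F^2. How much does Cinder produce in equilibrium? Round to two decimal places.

18.83

Cinder's profit: π_C = (360 - 4Q)q_C - (19q_C + 3q_C²). Setting ∂π_C/∂q_C = 0: 341 - 14q_C - 4(q_F) = 0.
Forge's profit: π_F = (360 - 4Q)q_F - (72q_F + (3/2)q_F²). Setting ∂π_F/∂q_F = 0: 288 - 11q_F - 4(q_C) = 0.
Rearranging gives the reaction functions q_C = (341 - 4q_F)/14 and q_F = (288 - 4q_C)/11.
Solving the pair: q_C = 113/6, q_F = 58/3.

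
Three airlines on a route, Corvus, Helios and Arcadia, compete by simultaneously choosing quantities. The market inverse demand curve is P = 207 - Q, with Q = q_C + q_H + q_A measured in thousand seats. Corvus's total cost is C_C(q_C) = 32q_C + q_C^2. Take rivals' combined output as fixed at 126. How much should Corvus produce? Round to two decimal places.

With rivals' combined output fixed at 126, Corvus's profit is π_C = (207 - 126 - q_C)q_C - (32q_C + q_C²) = (81 - q_C)q_C - (32q_C + q_C²).
∂π_C/∂q_C = 49 - 4q_C = 0, so q_C = 49/4.

12.25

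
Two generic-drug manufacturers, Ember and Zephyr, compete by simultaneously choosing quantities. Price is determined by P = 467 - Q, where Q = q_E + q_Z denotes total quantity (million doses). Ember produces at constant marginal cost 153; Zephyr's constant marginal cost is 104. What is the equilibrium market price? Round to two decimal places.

Ember's profit: π_E = (467 - Q)q_E - (153q_E). Setting ∂π_E/∂q_E = 0: 314 - 2q_E - (q_Z) = 0.
Zephyr's profit: π_Z = (467 - Q)q_Z - (104q_Z). Setting ∂π_Z/∂q_Z = 0: 363 - 2q_Z - (q_E) = 0.
Best responses: q_E = (314 - q_Z)/2, q_Z = (363 - q_E)/2.
Solving the pair: q_E = 265/3, q_Z = 412/3.
Total output Q = 677/3, so price P = 467 - 677/3 = 724/3.

241.33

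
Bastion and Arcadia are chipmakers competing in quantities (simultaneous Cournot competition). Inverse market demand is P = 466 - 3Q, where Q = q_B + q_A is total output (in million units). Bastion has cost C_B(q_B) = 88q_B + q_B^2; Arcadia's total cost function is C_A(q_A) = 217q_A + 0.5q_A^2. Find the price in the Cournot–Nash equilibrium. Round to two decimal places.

Bastion's profit: π_B = (466 - 3Q)q_B - (88q_B + q_B²). Setting ∂π_B/∂q_B = 0: 378 - 8q_B - 3(q_A) = 0.
Arcadia's profit: π_A = (466 - 3Q)q_A - (217q_A + (1/2)q_A²). Setting ∂π_A/∂q_A = 0: 249 - 7q_A - 3(q_B) = 0.
Best responses: q_B = (378 - 3q_A)/8, q_A = (249 - 3q_B)/7.
Solving the pair: q_B = 1899/47, q_A = 858/47.
Total output Q = 58.6596, so price P = 466 - 3·58.6596 = 290.0213.

290.02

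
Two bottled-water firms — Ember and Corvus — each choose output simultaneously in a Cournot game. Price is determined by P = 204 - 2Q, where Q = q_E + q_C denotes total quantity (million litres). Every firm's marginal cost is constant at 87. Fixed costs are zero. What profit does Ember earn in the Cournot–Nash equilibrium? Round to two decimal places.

Each firm earns π_i = (204 - 2Q)q_i - 87q_i.
First-order condition (treating rivals' output as given): 117 - 4q_i - 2q_j = 0.
By symmetry each firm produces the same amount; substituting q_j = q_i yields q_i = 117/6 = 39/2.
Price P = 204 - 2·39 = 126.
Ember's profit: (126 - 87)·(39/2) = 1521/2.

760.50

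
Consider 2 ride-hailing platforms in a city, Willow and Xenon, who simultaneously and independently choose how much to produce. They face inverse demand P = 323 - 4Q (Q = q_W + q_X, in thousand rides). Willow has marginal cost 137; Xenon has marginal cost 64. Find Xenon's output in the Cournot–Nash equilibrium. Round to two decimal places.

27.67

Willow's profit: π_W = (323 - 4Q)q_W - (137q_W). Setting ∂π_W/∂q_W = 0: 186 - 8q_W - 4(q_X) = 0.
Xenon's profit: π_X = (323 - 4Q)q_X - (64q_X). Setting ∂π_X/∂q_X = 0: 259 - 8q_X - 4(q_W) = 0.
Rearranging gives the reaction functions q_W = (186 - 4q_X)/8 and q_X = (259 - 4q_W)/8.
Solving the pair: q_W = 113/12, q_X = 83/3.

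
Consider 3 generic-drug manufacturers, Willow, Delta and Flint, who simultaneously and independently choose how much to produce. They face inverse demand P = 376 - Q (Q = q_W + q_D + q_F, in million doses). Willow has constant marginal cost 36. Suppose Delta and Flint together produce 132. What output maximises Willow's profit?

104

With rivals' combined output fixed at 132, Willow's profit is π_W = (376 - 132 - q_W)q_W - (36q_W) = (244 - q_W)q_W - (36q_W).
∂π_W/∂q_W = 208 - 2q_W = 0, so q_W = 104.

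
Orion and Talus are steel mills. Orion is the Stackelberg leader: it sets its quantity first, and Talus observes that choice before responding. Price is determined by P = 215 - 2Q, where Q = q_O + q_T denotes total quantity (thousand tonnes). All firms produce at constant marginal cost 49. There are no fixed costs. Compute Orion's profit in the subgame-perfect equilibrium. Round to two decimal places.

The follower Talus best-responds to any q_O: π_T = (215 - 2Q)q_T - 49q_T.
Setting the follower's marginal profit to zero, 166 - 2q_O - 4q_T = 0, i.e. q_T = (166 - 2q_O)/4.
The leader anticipates this reaction. Substituting into P = 215 - 2Q gives P = 132 - q_O, so π_O = (132 - q_O)q_O - 49q_O.
The leader's first-order condition 83 - 2q_O = 0 yields q_O = 83/2.
Then q_T = (166 - 2·(83/2))/4 = 83/4.
Price P = 215 - 2·(249/4) = 181/2.
Orion's profit: (181/2 - 49)·(83/2) = 1722.2500.

1722.25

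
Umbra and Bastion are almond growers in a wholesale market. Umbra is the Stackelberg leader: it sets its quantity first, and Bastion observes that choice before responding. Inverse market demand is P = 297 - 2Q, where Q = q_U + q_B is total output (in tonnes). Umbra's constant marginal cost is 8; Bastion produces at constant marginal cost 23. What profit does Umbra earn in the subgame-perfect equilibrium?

The follower Bastion best-responds to any q_U: π_B = (297 - 2Q)q_B - 23q_B.
Follower FOC: 274 - 2q_U - 4q_B = 0, so q_B(q_U) = (274 - 2q_U)/4.
The leader anticipates this reaction. Substituting into P = 297 - 2Q gives P = 160 - q_U, so π_U = (160 - q_U)q_U - 8q_U.
Maximising: ∂π_U/∂q_U = 152 - 2q_U = 0, giving q_U = 76.
Then q_B = (274 - 2·76)/4 = 61/2.
Price P = 297 - 2·(213/2) = 84.
Umbra's profit: (84 - 8)·76 = 5776.

5776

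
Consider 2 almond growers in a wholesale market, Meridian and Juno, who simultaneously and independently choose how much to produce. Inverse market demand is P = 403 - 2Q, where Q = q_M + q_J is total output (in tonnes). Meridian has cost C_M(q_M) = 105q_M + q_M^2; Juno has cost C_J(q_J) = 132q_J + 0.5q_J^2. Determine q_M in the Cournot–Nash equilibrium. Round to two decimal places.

Meridian's profit: π_M = (403 - 2Q)q_M - (105q_M + q_M²). Setting ∂π_M/∂q_M = 0: 298 - 6q_M - 2(q_J) = 0.
Juno's first-order condition: 271 - 5q_J - 2(q_M) = 0.
So q_M = (298 - 2q_J)/6 and q_J = (271 - 2q_M)/5.
Substituting one into the other gives q_M = 474/13 and q_J = 515/13.

36.46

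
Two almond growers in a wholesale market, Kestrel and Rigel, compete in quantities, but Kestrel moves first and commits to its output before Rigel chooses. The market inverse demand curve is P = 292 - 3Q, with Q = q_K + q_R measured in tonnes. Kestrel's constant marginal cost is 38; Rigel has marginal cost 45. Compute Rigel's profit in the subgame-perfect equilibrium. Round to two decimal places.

1131.02

The follower Rigel best-responds to any q_K: π_R = (292 - 3Q)q_R - 45q_R.
∂π_R/∂q_R = 247 - 3q_K - 6q_R = 0 gives the reaction function q_R = (247 - 3q_K)/6.
Kestrel substitutes q_R(q_K) into its own profit: π_K = q_K(292 - 3q_K - (247 - 3q_K)/2) - 38q_K = (337/2 - (3/2)q_K)q_K - 38q_K.
Leader FOC: 261/2 - 3q_K = 0, so q_K = 87/2.
Then q_R = (247 - 3·(87/2))/6 = 233/12.
Price P = 292 - 3·(755/12) = 413/4.
Rigel's profit: (413/4 - 45)·(233/12) = 1131.0208.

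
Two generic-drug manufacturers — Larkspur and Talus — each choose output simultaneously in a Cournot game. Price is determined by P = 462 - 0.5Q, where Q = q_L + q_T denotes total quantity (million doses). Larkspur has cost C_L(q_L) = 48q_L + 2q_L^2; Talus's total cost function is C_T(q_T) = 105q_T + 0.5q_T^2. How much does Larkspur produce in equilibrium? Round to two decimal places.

Larkspur's profit: π_L = (462 - 0.5Q)q_L - (48q_L + 2q_L²). Setting ∂π_L/∂q_L = 0: 414 - 5q_L - (1/2)(q_T) = 0.
Talus's first-order condition: 357 - 2q_T - (1/2)(q_L) = 0.
Best responses: q_L = (414 - (1/2)q_T)/5, q_T = (357 - (1/2)q_L)/2.
Substituting one into the other gives q_L = 866/13 and q_T = 161.8462.

66.62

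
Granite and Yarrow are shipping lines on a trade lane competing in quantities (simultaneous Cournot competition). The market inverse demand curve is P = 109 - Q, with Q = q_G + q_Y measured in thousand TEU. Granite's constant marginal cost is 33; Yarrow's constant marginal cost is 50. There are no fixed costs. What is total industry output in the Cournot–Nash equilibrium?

45

Granite's profit: π_G = (109 - Q)q_G - (33q_G). Setting ∂π_G/∂q_G = 0: 76 - 2q_G - (q_Y) = 0.
Yarrow's profit: π_Y = (109 - Q)q_Y - (50q_Y). Setting ∂π_Y/∂q_Y = 0: 59 - 2q_Y - (q_G) = 0.
Best responses: q_G = (76 - q_Y)/2, q_Y = (59 - q_G)/2.
Substituting one into the other gives q_G = 31 and q_Y = 14.
Total output Q = 31 + 14 = 45.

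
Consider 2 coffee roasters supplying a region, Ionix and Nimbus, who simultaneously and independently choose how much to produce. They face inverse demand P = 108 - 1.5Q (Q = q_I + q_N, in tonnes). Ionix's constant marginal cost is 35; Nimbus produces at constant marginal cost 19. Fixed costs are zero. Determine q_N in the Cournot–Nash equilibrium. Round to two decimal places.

Ionix's profit: π_I = (108 - 1.5Q)q_I - (35q_I). Setting ∂π_I/∂q_I = 0: 73 - 3q_I - (3/2)(q_N) = 0.
Nimbus's profit: π_N = (108 - 1.5Q)q_N - (19q_N). Setting ∂π_N/∂q_N = 0: 89 - 3q_N - (3/2)(q_I) = 0.
So q_I = (73 - (3/2)q_N)/3 and q_N = (89 - (3/2)q_I)/3.
Solving the pair: q_I = 38/3, q_N = 70/3.

23.33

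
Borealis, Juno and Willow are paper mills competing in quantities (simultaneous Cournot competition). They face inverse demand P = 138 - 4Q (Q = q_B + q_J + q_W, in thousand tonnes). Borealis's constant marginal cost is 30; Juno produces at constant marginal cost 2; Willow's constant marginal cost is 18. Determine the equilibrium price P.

Borealis's profit: π_B = (138 - 4Q)q_B - (30q_B). Setting ∂π_B/∂q_B = 0: 108 - 8q_B - 4(q_J + q_W) = 0.
Juno's first-order condition: 136 - 8q_J - 4(q_B + q_W) = 0.
Willow's profit: π_W = (138 - 4Q)q_W - (18q_W). Setting ∂π_W/∂q_W = 0: 120 - 8q_W - 4(q_B + q_J) = 0.
Adding the 3 first-order conditions: 364 − 16Q = 0, so Q = 91/4.
Back-substituting: q_B = (108 − 91)/4 = 17/4, q_J = (136 − 91)/4 = 45/4, q_W = (120 − 91)/4 = 29/4.
Total output Q = 91/4, so price P = 138 - 4·(91/4) = 47.

47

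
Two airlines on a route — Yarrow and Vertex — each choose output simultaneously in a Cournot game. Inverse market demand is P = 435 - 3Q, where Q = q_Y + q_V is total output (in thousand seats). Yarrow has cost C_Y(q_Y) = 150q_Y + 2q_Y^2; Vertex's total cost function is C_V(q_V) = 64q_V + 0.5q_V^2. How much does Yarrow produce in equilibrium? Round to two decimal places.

Yarrow's profit: π_Y = (435 - 3Q)q_Y - (150q_Y + 2q_Y²). Setting ∂π_Y/∂q_Y = 0: 285 - 10q_Y - 3(q_V) = 0.
Vertex's first-order condition: 371 - 7q_V - 3(q_Y) = 0.
Rearranging gives the reaction functions q_Y = (285 - 3q_V)/10 and q_V = (371 - 3q_Y)/7.
Solving the pair: q_Y = 882/61, q_V = 46.8033.

14.46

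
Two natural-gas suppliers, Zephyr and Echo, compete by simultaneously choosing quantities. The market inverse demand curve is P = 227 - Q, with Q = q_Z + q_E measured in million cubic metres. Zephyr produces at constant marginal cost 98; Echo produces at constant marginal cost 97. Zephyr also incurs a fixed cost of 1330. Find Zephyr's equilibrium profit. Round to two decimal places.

490.44

Zephyr's profit: π_Z = (227 - Q)q_Z - (98q_Z). Setting ∂π_Z/∂q_Z = 0: 129 - 2q_Z - (q_E) = 0.
Echo's first-order condition: 130 - 2q_E - (q_Z) = 0.
So q_Z = (129 - q_E)/2 and q_E = (130 - q_Z)/2.
Solving the pair: q_Z = 128/3, q_E = 131/3.
Price P = 227 - 259/3 = 422/3.
Zephyr's profit: (422/3 - 98)·(128/3) - 1330 = 490.4444.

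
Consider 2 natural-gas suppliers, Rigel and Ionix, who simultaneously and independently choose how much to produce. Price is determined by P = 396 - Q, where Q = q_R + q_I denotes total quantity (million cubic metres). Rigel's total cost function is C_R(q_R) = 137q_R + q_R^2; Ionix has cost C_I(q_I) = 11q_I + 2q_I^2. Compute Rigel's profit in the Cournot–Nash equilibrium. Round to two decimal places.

5166.58

Rigel's profit: π_R = (396 - Q)q_R - (137q_R + q_R²). Setting ∂π_R/∂q_R = 0: 259 - 4q_R - (q_I) = 0.
Ionix's first-order condition: 385 - 6q_I - (q_R) = 0.
Rearranging gives the reaction functions q_R = (259 - q_I)/4 and q_I = (385 - q_R)/6.
Solving the pair: q_R = 1169/23, q_I = 1281/23.
Price P = 396 - 106.5217 = 289.4783.
Rigel's profit: 289.4783·(1169/23) - 137·(1169/23) - (1169/23)² = 5166.5822.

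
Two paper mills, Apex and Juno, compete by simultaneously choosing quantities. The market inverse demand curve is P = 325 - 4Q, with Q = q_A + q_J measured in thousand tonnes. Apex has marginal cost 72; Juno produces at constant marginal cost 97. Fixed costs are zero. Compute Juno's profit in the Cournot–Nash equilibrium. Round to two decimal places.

Apex's profit: π_A = (325 - 4Q)q_A - (72q_A). Setting ∂π_A/∂q_A = 0: 253 - 8q_A - 4(q_J) = 0.
Juno's profit: π_J = (325 - 4Q)q_J - (97q_J). Setting ∂π_J/∂q_J = 0: 228 - 8q_J - 4(q_A) = 0.
So q_A = (253 - 4q_J)/8 and q_J = (228 - 4q_A)/8.
Substituting one into the other gives q_A = 139/6 and q_J = 203/12.
Price P = 325 - 4·(481/12) = 494/3.
Juno's profit: (494/3 - 97)·(203/12) = 1144.6944.

1144.69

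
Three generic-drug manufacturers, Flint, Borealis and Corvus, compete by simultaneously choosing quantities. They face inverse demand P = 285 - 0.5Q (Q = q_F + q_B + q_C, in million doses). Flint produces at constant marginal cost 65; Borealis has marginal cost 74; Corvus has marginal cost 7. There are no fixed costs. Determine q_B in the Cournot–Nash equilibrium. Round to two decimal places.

Flint's profit: π_F = (285 - 0.5Q)q_F - (65q_F). Setting ∂π_F/∂q_F = 0: 220 - q_F - (1/2)(q_B + q_C) = 0.
Borealis's profit: π_B = (285 - 0.5Q)q_B - (74q_B). Setting ∂π_B/∂q_B = 0: 211 - q_B - (1/2)(q_F + q_C) = 0.
Corvus's profit: π_C = (285 - 0.5Q)q_C - (7q_C). Setting ∂π_C/∂q_C = 0: 278 - q_C - (1/2)(q_F + q_B) = 0.
Adding the 3 conditions: 709 − Q − Q = 0, i.e. Q = 709/2.
Back-substituting: q_F = (220 − 709/4)/(1/2) = 171/2, q_B = (211 − 709/4)/(1/2) = 135/2, q_C = (278 − 709/4)/(1/2) = 403/2.

67.50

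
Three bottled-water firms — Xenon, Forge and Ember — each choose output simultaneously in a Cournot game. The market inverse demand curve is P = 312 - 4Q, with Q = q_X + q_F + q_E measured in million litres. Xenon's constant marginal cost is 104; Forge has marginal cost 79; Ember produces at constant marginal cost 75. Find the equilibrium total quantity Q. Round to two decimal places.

42.38

Xenon's profit: π_X = (312 - 4Q)q_X - (104q_X). Setting ∂π_X/∂q_X = 0: 208 - 8q_X - 4(q_F + q_E) = 0.
Forge's profit: π_F = (312 - 4Q)q_F - (79q_F). Setting ∂π_F/∂q_F = 0: 233 - 8q_F - 4(q_X + q_E) = 0.
Ember's first-order condition: 237 - 8q_E - 4(q_X + q_F) = 0.
Adding the 3 first-order conditions: 678 − 16Q = 0, so Q = 339/8.
Back-substituting: q_X = (208 − 339/2)/4 = 77/8, q_F = (233 − 339/2)/4 = 127/8, q_E = (237 − 339/2)/4 = 135/8.
Total output Q = 77/8 + 127/8 + 135/8 = 339/8.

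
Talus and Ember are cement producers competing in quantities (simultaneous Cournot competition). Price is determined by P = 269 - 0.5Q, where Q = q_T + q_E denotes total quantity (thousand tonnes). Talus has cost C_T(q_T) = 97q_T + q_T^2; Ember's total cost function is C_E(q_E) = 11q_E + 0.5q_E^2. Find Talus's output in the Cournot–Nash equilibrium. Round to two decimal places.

Talus's profit: π_T = (269 - 0.5Q)q_T - (97q_T + q_T²). Setting ∂π_T/∂q_T = 0: 172 - 3q_T - (1/2)(q_E) = 0.
Ember's first-order condition: 258 - 2q_E - (1/2)(q_T) = 0.
Best responses: q_T = (172 - (1/2)q_E)/3, q_E = (258 - (1/2)q_T)/2.
Solving the pair: q_T = 860/23, q_E = 119.6522.

37.39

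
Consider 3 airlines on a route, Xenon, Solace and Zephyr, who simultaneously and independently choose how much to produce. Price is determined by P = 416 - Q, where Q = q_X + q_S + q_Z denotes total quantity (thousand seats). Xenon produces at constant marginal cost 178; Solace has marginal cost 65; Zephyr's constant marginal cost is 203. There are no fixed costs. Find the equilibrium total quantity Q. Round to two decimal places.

200.50

Xenon's profit: π_X = (416 - Q)q_X - (178q_X). Setting ∂π_X/∂q_X = 0: 238 - 2q_X - (q_S + q_Z) = 0.
Solace's first-order condition: 351 - 2q_S - (q_X + q_Z) = 0.
Zephyr's first-order condition: 213 - 2q_Z - (q_X + q_S) = 0.
Adding the 3 first-order conditions: 802 − 4Q = 0, so Q = 401/2.
Back-substituting: q_X = (238 − 401/2) = 75/2, q_S = (351 − 401/2) = 301/2, q_Z = (213 − 401/2) = 25/2.
Total output Q = 75/2 + 301/2 + 25/2 = 401/2.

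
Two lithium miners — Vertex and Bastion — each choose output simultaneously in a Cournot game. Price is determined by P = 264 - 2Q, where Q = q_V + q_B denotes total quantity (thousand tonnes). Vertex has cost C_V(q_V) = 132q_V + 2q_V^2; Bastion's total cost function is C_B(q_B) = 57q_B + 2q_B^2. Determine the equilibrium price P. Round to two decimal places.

Vertex's profit: π_V = (264 - 2Q)q_V - (132q_V + 2q_V²). Setting ∂π_V/∂q_V = 0: 132 - 8q_V - 2(q_B) = 0.
Bastion's first-order condition: 207 - 8q_B - 2(q_V) = 0.
Rearranging gives the reaction functions q_V = (132 - 2q_B)/8 and q_B = (207 - 2q_V)/8.
Solving the pair: q_V = 107/10, q_B = 116/5.
Total output Q = 339/10, so price P = 264 - 2·(339/10) = 981/5.

196.20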